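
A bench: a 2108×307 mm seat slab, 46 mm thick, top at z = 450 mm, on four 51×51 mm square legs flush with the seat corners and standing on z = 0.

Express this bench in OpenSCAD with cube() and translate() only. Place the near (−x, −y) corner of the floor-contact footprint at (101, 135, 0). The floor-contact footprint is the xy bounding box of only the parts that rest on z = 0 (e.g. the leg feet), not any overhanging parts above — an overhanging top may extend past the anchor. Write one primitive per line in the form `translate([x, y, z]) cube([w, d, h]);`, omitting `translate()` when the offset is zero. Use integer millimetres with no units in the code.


// leg_h = 450 − 46 = 404
translate([101, 135, 404]) cube([2108, 307, 46]);
translate([101, 135, 0]) cube([51, 51, 404]);
translate([101, 391, 0]) cube([51, 51, 404]);
translate([2158, 135, 0]) cube([51, 51, 404]);
translate([2158, 391, 0]) cube([51, 51, 404]);


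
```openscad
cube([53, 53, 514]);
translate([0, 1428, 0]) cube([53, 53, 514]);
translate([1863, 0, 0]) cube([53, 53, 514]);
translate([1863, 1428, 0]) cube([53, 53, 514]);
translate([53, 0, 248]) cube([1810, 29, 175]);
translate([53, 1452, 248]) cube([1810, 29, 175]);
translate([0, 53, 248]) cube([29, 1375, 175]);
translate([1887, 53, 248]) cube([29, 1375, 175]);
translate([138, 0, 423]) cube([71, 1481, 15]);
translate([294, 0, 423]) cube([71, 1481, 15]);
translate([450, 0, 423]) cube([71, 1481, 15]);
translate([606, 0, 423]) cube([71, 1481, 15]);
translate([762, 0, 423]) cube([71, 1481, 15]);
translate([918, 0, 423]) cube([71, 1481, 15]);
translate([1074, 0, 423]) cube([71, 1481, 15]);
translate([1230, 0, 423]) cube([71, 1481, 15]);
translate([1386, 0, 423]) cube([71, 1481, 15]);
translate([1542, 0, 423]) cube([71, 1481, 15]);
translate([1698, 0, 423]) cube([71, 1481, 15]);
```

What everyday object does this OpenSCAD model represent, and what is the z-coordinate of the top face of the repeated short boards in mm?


A bed frame. The slat-top height is 438 mm.

Four posts, four rails, and a row of slats — a bed frame. Slats sit on the rails at z = 248 + 175 = 423; with slat thickness 15, the top is 438 mm.


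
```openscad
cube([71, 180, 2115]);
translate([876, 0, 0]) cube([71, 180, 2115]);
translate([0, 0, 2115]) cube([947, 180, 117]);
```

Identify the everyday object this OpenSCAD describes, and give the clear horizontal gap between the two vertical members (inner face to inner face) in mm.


A door frame. The clear opening width is 805 mm.

Two 2115 mm tall posts with a header on top — a door frame. The left jamb is 71 mm wide at x = 0; the right jamb starts at x = 876. The clear opening is 876 − 71 = 805 mm.


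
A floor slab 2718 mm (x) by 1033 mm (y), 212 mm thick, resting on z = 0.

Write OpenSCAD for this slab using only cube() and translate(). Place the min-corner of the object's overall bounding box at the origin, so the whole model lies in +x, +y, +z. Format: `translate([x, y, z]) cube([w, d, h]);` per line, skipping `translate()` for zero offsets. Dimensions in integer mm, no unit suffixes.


cube([2718, 1033, 212]);


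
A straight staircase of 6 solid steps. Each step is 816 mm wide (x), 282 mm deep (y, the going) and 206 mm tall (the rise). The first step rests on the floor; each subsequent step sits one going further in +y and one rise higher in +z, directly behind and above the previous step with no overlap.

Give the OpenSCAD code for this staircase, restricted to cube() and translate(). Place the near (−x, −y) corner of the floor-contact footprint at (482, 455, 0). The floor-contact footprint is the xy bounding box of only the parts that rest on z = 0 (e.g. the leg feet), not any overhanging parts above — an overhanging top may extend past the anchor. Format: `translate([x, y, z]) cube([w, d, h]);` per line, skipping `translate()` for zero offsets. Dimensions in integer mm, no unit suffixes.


translate([482, 455, 0]) cube([816, 282, 206]);
translate([482, 737, 206]) cube([816, 282, 206]);
translate([482, 1019, 412]) cube([816, 282, 206]);
translate([482, 1301, 618]) cube([816, 282, 206]);
translate([482, 1583, 824]) cube([816, 282, 206]);
translate([482, 1865, 1030]) cube([816, 282, 206]);


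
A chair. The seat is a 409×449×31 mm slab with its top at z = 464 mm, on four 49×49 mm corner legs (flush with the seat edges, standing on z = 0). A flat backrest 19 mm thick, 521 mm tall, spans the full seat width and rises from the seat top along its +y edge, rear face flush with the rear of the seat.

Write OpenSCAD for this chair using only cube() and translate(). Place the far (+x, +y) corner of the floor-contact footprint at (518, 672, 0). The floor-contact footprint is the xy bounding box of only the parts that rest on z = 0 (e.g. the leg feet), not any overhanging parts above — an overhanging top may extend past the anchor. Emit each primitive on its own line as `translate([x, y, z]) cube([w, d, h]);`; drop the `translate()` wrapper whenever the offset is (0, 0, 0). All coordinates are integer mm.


translate([109, 223, 433]) cube([409, 449, 31]);
translate([109, 223, 0]) cube([49, 49, 433]);
translate([469, 223, 0]) cube([49, 49, 433]);
translate([109, 623, 0]) cube([49, 49, 433]);
translate([469, 623, 0]) cube([49, 49, 433]);
translate([109, 653, 464]) cube([409, 19, 521]);


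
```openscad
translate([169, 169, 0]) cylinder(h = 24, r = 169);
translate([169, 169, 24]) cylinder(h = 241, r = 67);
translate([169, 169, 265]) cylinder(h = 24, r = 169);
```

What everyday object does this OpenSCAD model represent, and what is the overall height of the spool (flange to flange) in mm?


A spool. The overall height is 289 mm.

Three coaxial cylinders, large–small–large — a spool. Two 24 mm flanges and a 241 mm core give 24 + 241 + 24 = 289 mm.


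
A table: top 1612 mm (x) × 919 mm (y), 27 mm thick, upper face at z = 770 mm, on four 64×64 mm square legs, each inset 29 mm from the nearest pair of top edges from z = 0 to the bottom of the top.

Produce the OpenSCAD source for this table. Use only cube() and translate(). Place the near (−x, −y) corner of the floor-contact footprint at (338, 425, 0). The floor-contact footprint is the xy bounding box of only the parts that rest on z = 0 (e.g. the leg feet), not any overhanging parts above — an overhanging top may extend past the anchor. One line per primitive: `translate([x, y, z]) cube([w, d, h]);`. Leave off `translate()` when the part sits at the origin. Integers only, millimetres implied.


// leg_h = 770 - 27 = 743
translate([309, 396, 743]) cube([1612, 919, 27]);
translate([338, 425, 0]) cube([64, 64, 743]);
translate([1828, 425, 0]) cube([64, 64, 743]);
translate([338, 1222, 0]) cube([64, 64, 743]);
translate([1828, 1222, 0]) cube([64, 64, 743]);


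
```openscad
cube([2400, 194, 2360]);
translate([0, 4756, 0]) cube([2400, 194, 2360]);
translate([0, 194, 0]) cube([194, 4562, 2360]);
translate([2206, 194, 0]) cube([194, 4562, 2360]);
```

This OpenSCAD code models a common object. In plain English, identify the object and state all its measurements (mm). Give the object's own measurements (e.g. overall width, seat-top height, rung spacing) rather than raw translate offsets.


The wall frame of a small rectangular building: four walls, each 2360 mm tall and 194 mm thick, enclosing a footprint 2400 mm (x) by 4950 mm (y) outside-to-outside, with no floor or roof. The front and back walls (the −y and +y sides) span the full width; the two side walls fit between them.


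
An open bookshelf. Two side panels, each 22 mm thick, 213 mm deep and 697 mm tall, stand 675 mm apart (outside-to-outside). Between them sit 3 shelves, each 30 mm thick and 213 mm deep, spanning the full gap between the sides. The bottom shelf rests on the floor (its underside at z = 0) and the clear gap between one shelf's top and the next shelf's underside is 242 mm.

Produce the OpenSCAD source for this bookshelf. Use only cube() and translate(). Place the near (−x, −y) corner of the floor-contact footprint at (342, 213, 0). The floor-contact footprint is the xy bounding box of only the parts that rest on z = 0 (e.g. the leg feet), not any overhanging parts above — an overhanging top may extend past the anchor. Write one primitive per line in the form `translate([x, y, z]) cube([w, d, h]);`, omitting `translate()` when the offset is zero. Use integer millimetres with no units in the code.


translate([342, 213, 0]) cube([22, 213, 697]);
translate([995, 213, 0]) cube([22, 213, 697]);
translate([364, 213, 0]) cube([631, 213, 30]);
translate([364, 213, 272]) cube([631, 213, 30]);
translate([364, 213, 544]) cube([631, 213, 30]);


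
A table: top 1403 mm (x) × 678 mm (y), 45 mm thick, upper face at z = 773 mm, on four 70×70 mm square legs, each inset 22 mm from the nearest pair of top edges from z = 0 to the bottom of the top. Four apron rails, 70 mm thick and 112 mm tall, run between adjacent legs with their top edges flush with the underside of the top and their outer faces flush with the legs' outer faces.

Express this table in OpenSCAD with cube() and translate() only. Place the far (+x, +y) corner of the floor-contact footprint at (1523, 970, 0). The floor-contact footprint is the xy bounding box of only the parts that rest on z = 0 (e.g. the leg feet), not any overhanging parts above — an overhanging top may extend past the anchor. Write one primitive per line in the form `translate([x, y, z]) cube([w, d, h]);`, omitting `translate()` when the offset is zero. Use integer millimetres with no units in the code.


translate([142, 314, 728]) cube([1403, 678, 45]);
translate([164, 336, 0]) cube([70, 70, 728]);
translate([1453, 336, 0]) cube([70, 70, 728]);
translate([164, 900, 0]) cube([70, 70, 728]);
translate([1453, 900, 0]) cube([70, 70, 728]);
translate([234, 336, 616]) cube([1219, 70, 112]);
translate([234, 900, 616]) cube([1219, 70, 112]);
translate([164, 406, 616]) cube([70, 494, 112]);
translate([1453, 406, 616]) cube([70, 494, 112]);


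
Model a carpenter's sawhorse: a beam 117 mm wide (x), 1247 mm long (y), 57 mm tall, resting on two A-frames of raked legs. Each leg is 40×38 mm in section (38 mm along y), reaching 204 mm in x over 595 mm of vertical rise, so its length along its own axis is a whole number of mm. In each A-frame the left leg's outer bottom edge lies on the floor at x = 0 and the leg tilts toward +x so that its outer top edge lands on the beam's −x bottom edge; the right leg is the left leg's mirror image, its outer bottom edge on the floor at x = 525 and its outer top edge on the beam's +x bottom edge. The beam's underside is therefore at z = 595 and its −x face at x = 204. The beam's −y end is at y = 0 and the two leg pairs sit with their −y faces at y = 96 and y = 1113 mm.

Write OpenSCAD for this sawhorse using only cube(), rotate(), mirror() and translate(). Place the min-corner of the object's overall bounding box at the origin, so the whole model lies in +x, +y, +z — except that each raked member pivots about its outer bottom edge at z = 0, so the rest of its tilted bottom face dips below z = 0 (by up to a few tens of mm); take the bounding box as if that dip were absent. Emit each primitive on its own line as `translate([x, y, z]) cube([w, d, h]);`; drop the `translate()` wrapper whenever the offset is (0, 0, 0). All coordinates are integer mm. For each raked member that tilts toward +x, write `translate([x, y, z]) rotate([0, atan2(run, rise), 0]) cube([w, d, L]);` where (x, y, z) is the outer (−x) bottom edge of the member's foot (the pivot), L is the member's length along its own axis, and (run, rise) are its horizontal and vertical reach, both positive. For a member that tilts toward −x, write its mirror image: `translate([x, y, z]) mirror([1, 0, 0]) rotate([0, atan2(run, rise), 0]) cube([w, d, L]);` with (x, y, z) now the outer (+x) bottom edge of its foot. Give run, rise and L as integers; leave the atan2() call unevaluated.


translate([204, 0, 595]) cube([117, 1247, 57]);
translate([0, 96, 0]) rotate([0, atan2(204, 595), 0]) cube([40, 38, 629]);
translate([525, 96, 0]) mirror([1, 0, 0]) rotate([0, atan2(204, 595), 0]) cube([40, 38, 629]);
translate([0, 1113, 0]) rotate([0, atan2(204, 595), 0]) cube([40, 38, 629]);
translate([525, 1113, 0]) mirror([1, 0, 0]) rotate([0, atan2(204, 595), 0]) cube([40, 38, 629]);


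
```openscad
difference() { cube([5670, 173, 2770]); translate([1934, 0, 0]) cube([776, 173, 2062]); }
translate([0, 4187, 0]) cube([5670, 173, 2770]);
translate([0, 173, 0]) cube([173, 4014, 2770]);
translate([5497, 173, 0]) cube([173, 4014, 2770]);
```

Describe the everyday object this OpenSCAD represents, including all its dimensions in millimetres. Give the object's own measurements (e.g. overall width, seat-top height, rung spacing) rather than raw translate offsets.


A single room: four walls, each 2770 mm tall and 173 mm thick, enclosing an outside footprint 5670×4360 mm (x × y), no floor or roof. The front and back walls (−y and +y sides) run the full x-width; the side walls fit between their inner faces. A door opening 776 mm wide and 2062 mm tall is cut through the front wall from the floor up, its −x edge 1934 mm from the wall's −x end.


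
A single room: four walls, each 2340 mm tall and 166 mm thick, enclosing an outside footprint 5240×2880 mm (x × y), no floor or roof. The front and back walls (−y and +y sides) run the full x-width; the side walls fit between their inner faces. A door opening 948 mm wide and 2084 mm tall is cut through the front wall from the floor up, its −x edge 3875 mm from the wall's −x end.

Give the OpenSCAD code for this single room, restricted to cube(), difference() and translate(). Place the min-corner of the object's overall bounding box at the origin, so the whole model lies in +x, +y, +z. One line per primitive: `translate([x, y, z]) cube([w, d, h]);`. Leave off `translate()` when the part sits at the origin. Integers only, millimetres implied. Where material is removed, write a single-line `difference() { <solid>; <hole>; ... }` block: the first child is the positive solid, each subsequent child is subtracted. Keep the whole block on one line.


difference() { cube([5240, 166, 2340]); translate([3875, 0, 0]) cube([948, 166, 2084]); }
translate([0, 2714, 0]) cube([5240, 166, 2340]);
translate([0, 166, 0]) cube([166, 2548, 2340]);
translate([5074, 166, 0]) cube([166, 2548, 2340]);


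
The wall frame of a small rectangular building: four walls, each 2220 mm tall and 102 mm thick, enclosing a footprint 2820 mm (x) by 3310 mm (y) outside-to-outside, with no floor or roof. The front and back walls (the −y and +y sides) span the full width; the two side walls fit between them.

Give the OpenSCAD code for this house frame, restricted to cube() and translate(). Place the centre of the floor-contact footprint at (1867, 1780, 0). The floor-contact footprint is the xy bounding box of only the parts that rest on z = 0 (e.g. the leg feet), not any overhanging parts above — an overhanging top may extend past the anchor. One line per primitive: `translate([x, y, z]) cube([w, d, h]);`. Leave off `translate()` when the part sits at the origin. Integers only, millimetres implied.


translate([457, 125, 0]) cube([2820, 102, 2220]);
translate([457, 3333, 0]) cube([2820, 102, 2220]);
translate([457, 227, 0]) cube([102, 3106, 2220]);
translate([3175, 227, 0]) cube([102, 3106, 2220]);


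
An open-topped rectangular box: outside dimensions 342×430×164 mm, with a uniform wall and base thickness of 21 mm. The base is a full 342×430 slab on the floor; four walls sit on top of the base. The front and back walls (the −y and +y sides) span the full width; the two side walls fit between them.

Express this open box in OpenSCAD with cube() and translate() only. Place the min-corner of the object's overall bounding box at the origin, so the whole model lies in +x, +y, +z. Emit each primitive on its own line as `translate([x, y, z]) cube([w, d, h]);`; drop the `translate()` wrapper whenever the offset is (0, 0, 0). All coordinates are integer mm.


cube([342, 430, 21]);
translate([0, 0, 21]) cube([342, 21, 143]);
translate([0, 409, 21]) cube([342, 21, 143]);
translate([0, 21, 21]) cube([21, 388, 143]);
translate([321, 21, 21]) cube([21, 388, 143]);


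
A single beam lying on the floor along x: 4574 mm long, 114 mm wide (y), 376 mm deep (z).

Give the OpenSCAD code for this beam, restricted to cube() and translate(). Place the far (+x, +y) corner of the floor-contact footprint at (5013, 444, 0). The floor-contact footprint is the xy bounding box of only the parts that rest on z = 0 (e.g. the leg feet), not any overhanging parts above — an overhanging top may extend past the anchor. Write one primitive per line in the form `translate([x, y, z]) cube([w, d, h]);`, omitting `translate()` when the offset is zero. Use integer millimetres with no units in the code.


translate([439, 330, 0]) cube([4574, 114, 376]);


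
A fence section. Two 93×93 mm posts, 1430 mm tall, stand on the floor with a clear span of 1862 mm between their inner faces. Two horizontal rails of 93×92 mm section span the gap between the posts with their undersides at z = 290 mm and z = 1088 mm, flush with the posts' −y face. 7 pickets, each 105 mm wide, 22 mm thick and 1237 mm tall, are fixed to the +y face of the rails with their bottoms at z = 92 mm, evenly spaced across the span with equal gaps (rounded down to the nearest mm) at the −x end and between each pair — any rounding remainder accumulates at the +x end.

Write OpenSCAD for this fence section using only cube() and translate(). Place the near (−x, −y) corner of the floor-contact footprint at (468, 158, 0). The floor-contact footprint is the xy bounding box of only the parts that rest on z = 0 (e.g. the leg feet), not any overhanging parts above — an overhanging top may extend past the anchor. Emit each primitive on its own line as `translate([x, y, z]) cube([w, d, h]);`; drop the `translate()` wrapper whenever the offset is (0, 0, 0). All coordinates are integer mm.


translate([468, 158, 0]) cube([93, 93, 1430]);
translate([2423, 158, 0]) cube([93, 93, 1430]);
translate([561, 158, 290]) cube([1862, 93, 92]);
translate([561, 158, 1088]) cube([1862, 93, 92]);
translate([701, 251, 92]) cube([105, 22, 1237]);
translate([946, 251, 92]) cube([105, 22, 1237]);
translate([1191, 251, 92]) cube([105, 22, 1237]);
translate([1436, 251, 92]) cube([105, 22, 1237]);
translate([1681, 251, 92]) cube([105, 22, 1237]);
translate([1926, 251, 92]) cube([105, 22, 1237]);
translate([2171, 251, 92]) cube([105, 22, 1237]);


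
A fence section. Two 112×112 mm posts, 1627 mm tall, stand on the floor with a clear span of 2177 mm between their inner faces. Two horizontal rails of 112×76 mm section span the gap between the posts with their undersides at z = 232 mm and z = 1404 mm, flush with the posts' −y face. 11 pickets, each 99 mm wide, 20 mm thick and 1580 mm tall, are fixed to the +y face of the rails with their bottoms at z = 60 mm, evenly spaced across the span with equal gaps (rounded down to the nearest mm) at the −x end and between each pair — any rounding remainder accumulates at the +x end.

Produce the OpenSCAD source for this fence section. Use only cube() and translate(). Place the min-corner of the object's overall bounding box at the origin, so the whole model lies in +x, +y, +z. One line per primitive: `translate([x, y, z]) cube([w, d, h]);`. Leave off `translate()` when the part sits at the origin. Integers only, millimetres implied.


cube([112, 112, 1627]);
translate([2289, 0, 0]) cube([112, 112, 1627]);
translate([112, 0, 232]) cube([2177, 112, 76]);
translate([112, 0, 1404]) cube([2177, 112, 76]);
translate([202, 112, 60]) cube([99, 20, 1580]);
translate([391, 112, 60]) cube([99, 20, 1580]);
translate([580, 112, 60]) cube([99, 20, 1580]);
translate([769, 112, 60]) cube([99, 20, 1580]);
translate([958, 112, 60]) cube([99, 20, 1580]);
translate([1147, 112, 60]) cube([99, 20, 1580]);
translate([1336, 112, 60]) cube([99, 20, 1580]);
translate([1525, 112, 60]) cube([99, 20, 1580]);
translate([1714, 112, 60]) cube([99, 20, 1580]);
translate([1903, 112, 60]) cube([99, 20, 1580]);
translate([2092, 112, 60]) cube([99, 20, 1580]);


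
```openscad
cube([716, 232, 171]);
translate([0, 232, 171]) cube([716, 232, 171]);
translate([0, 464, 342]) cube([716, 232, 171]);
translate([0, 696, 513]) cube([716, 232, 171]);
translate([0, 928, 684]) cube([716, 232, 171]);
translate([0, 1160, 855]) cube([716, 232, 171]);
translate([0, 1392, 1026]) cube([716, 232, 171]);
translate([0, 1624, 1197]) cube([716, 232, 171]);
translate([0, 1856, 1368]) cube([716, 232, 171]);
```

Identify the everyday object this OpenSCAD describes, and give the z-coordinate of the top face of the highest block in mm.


A staircase. The total rise is 1539 mm.

9 identical blocks, each offset up and back from the previous — a staircase. Each step is 171 mm tall and there are 9 of them, so the total rise is 9 × 171 = 1539 mm.


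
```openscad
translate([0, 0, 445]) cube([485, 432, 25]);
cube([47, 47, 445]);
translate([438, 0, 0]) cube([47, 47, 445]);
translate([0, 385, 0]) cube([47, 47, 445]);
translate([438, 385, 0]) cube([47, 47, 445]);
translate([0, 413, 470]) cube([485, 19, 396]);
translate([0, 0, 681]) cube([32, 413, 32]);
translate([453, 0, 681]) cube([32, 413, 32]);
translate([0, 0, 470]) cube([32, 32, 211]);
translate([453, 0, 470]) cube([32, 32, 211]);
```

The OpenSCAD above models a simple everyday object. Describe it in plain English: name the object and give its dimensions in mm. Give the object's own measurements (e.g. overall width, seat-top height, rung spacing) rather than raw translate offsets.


A chair. The seat is a 485×432×25 mm slab with its top at z = 470 mm, on four 47×47 mm corner legs (flush with the seat edges, standing on z = 0). A flat backrest 19 mm thick, 396 mm tall, spans the full seat width and rises from the seat top along its +y edge, rear face flush with the rear of the seat. Two armrests of 32×32 mm section run along each side from the seat's front edge to the front of the backrest, top faces 243 mm above the seat top and outer faces flush with the seat's x-edges; a 32×32 mm post under the front of each armrest stands on the seat at the front corner.


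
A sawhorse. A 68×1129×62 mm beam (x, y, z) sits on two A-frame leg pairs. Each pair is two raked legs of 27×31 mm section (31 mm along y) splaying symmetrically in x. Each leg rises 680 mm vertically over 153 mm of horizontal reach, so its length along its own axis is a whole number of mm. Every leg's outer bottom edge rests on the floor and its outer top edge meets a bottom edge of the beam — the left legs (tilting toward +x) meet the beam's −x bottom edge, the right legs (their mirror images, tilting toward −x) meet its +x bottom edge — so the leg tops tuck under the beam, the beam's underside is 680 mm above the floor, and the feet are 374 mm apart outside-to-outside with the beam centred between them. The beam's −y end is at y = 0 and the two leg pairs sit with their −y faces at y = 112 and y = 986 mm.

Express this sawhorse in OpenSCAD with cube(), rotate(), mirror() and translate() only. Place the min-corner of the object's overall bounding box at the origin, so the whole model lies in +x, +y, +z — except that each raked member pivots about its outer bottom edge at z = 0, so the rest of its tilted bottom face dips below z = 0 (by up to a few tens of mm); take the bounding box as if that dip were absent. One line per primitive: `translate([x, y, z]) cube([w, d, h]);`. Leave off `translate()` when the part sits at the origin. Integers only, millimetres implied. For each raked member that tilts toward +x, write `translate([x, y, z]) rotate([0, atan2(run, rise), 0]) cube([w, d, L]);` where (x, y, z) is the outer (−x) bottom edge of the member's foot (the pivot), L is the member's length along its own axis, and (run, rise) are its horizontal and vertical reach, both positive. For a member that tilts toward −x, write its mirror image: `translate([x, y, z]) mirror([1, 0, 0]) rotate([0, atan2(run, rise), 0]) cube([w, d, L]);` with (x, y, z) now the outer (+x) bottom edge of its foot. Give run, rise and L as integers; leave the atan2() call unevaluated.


translate([153, 0, 680]) cube([68, 1129, 62]);
translate([0, 112, 0]) rotate([0, atan2(153, 680), 0]) cube([27, 31, 697]);
translate([374, 112, 0]) mirror([1, 0, 0]) rotate([0, atan2(153, 680), 0]) cube([27, 31, 697]);
translate([0, 986, 0]) rotate([0, atan2(153, 680), 0]) cube([27, 31, 697]);
translate([374, 986, 0]) mirror([1, 0, 0]) rotate([0, atan2(153, 680), 0]) cube([27, 31, 697]);


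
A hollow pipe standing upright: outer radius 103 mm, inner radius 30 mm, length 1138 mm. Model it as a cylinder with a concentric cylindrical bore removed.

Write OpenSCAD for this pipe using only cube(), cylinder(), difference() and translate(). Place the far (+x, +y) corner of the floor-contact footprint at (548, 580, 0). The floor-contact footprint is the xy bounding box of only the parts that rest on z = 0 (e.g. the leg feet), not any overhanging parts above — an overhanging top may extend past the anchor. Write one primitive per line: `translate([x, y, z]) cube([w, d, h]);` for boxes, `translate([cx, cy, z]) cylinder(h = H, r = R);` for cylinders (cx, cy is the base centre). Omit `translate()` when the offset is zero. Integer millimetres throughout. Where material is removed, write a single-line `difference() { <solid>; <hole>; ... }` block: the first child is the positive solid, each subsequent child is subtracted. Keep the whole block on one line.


difference() { translate([445, 477, 0]) cylinder(h = 1138, r = 103); translate([445, 477, 0]) cylinder(h = 1138, r = 30); }


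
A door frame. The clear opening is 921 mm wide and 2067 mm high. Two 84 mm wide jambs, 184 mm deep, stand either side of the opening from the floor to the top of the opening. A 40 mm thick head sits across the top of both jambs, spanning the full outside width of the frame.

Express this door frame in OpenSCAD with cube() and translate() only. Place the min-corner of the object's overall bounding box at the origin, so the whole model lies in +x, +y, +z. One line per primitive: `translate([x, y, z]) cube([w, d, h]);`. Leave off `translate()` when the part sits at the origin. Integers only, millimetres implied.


cube([84, 184, 2067]);
translate([1005, 0, 0]) cube([84, 184, 2067]);
translate([0, 0, 2067]) cube([1089, 184, 40]);


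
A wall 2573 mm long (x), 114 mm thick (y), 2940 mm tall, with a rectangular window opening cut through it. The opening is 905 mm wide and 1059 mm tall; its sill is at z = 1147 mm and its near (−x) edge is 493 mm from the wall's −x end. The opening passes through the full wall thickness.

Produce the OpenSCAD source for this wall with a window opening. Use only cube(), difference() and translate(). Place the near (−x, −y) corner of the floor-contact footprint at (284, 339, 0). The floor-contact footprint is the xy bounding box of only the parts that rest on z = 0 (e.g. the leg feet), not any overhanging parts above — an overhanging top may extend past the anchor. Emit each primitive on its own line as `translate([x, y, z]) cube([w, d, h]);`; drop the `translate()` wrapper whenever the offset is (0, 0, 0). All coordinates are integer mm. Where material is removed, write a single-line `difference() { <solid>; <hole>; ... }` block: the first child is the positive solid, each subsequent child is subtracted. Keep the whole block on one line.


difference() { translate([284, 339, 0]) cube([2573, 114, 2940]); translate([777, 339, 1147]) cube([905, 114, 1059]); }


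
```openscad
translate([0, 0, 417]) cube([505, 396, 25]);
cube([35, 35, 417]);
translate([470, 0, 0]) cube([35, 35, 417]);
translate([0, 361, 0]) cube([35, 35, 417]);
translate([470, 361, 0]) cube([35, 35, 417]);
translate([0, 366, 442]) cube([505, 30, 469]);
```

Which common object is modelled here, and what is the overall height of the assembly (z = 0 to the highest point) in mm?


A chair. The overall height is 911 mm.

A slab on four corner posts with a tall panel at the back — a chair. The seat slab sits at z = 417 with thickness 25, and the 469 mm backrest starts at the seat top, so the overall height is 417 + 25 + 469 = 911 mm.


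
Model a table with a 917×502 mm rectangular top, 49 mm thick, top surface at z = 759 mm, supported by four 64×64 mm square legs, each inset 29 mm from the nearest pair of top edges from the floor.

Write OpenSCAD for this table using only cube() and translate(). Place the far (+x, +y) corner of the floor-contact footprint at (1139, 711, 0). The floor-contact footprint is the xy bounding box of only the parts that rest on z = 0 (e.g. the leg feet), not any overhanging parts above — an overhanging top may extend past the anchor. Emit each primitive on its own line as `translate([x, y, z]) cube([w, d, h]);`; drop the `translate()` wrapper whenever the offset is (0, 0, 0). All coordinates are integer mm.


// leg_h = 759 - 49 = 710
translate([251, 238, 710]) cube([917, 502, 49]);
translate([280, 267, 0]) cube([64, 64, 710]);
translate([1075, 267, 0]) cube([64, 64, 710]);
translate([280, 647, 0]) cube([64, 64, 710]);
translate([1075, 647, 0]) cube([64, 64, 710]);


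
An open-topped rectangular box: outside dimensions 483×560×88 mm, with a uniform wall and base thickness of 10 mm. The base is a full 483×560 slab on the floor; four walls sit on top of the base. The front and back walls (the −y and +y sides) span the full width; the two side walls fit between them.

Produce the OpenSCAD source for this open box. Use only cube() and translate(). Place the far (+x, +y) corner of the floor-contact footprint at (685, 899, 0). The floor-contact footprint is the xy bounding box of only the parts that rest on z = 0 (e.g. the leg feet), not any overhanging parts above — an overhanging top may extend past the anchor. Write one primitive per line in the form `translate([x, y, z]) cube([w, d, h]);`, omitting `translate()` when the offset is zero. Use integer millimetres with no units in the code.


translate([202, 339, 0]) cube([483, 560, 10]);
translate([202, 339, 10]) cube([483, 10, 78]);
translate([202, 889, 10]) cube([483, 10, 78]);
translate([202, 349, 10]) cube([10, 540, 78]);
translate([675, 349, 10]) cube([10, 540, 78]);


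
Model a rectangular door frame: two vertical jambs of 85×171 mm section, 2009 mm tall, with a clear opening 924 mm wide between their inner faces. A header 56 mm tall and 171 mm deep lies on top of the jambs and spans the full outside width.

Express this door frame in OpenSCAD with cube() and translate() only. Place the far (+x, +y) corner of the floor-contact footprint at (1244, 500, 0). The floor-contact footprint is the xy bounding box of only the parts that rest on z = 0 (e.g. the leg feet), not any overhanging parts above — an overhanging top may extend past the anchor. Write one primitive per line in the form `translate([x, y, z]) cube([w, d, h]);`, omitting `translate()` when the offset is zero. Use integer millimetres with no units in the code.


translate([150, 329, 0]) cube([85, 171, 2009]);
translate([1159, 329, 0]) cube([85, 171, 2009]);
translate([150, 329, 2009]) cube([1094, 171, 56]);


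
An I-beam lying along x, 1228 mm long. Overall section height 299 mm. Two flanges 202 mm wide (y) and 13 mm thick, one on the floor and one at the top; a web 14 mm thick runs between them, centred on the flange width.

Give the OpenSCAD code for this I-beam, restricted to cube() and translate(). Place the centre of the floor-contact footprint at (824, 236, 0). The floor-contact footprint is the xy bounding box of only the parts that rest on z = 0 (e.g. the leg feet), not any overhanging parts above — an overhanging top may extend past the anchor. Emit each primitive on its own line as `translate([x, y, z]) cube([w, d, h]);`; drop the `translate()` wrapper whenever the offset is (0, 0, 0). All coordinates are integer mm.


translate([210, 135, 0]) cube([1228, 202, 13]);
translate([210, 229, 13]) cube([1228, 14, 273]);
translate([210, 135, 286]) cube([1228, 202, 13]);


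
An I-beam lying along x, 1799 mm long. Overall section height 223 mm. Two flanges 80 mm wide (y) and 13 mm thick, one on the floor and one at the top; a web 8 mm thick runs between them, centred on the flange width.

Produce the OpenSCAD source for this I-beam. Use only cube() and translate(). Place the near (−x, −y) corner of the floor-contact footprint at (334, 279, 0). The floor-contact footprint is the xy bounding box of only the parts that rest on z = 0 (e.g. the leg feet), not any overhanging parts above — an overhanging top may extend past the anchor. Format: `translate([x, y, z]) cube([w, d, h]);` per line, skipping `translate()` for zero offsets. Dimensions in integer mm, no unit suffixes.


translate([334, 279, 0]) cube([1799, 80, 13]);
translate([334, 315, 13]) cube([1799, 8, 197]);
translate([334, 279, 210]) cube([1799, 80, 13]);


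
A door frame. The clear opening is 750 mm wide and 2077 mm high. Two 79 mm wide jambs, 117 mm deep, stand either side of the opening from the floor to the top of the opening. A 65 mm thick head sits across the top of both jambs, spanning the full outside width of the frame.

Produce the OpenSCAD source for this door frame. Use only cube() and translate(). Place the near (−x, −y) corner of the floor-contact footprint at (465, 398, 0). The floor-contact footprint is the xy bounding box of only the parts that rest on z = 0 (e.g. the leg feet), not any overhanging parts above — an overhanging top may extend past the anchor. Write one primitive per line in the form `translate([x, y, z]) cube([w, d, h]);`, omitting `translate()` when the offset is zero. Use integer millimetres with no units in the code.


translate([465, 398, 0]) cube([79, 117, 2077]);
translate([1294, 398, 0]) cube([79, 117, 2077]);
translate([465, 398, 2077]) cube([908, 117, 65]);


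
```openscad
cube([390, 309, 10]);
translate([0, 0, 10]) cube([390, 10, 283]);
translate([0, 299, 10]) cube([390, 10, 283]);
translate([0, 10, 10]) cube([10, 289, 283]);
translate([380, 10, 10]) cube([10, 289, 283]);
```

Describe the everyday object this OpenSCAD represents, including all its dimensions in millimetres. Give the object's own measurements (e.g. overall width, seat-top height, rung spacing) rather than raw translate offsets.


An open-topped rectangular box: outside dimensions 390×309×293 mm, with a uniform wall and base thickness of 10 mm. The base is a full 390×309 slab on the floor; four walls sit on top of the base. The front and back walls (the −y and +y sides) span the full width; the two side walls fit between them.


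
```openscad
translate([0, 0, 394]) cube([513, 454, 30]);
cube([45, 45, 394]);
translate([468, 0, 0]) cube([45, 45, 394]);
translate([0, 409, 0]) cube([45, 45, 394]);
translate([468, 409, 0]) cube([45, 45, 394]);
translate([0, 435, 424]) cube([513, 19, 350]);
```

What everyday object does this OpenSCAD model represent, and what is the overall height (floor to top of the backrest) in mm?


A chair. The overall height is 774 mm.

A slab on four corner posts with a tall panel at the back — a chair. The seat slab sits at z = 394 with thickness 30, and the 350 mm backrest starts at the seat top, so the overall height is 394 + 30 + 350 = 774 mm.


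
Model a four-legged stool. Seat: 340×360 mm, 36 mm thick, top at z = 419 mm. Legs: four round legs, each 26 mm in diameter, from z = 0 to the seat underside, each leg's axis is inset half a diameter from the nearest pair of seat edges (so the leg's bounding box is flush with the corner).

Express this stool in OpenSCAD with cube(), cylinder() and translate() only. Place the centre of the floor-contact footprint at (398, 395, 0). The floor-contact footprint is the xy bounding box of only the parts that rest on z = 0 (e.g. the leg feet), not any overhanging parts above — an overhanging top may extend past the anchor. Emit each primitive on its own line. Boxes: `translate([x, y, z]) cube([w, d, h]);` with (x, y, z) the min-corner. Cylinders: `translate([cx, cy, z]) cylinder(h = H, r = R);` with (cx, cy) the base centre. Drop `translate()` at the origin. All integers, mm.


translate([228, 215, 383]) cube([340, 360, 36]);
translate([241, 228, 0]) cylinder(h = 383, r = 13);
translate([555, 228, 0]) cylinder(h = 383, r = 13);
translate([241, 562, 0]) cylinder(h = 383, r = 13);
translate([555, 562, 0]) cylinder(h = 383, r = 13);


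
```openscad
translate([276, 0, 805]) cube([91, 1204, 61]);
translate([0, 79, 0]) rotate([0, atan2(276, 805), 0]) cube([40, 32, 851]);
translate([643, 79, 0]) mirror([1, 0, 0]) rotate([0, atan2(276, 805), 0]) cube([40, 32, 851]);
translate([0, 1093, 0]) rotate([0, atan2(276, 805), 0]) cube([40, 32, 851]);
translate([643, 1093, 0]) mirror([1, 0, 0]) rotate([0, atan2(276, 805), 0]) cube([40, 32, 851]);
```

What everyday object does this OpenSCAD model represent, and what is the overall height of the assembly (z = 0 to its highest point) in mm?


A sawhorse. The overall height is 866 mm.

A beam across two mirrored pairs of raked legs — a sawhorse. The beam's underside is at z = 805 (matching the legs' vertical rise in atan2(276, 805)) and the beam is 61 mm tall, so its top is at 805 + 61 = 866 mm. The raked legs top out at the beam's underside, so that is the highest point.


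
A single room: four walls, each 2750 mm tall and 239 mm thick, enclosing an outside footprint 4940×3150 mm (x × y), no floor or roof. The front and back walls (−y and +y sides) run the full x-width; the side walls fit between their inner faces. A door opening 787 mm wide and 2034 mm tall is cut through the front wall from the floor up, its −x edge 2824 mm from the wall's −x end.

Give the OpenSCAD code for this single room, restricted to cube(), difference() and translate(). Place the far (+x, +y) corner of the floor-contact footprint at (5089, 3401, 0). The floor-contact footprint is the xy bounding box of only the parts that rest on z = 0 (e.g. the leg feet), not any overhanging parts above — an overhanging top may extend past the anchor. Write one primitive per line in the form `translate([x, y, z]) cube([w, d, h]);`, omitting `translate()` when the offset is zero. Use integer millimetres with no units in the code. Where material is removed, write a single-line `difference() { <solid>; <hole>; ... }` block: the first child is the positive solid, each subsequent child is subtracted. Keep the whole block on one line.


difference() { translate([149, 251, 0]) cube([4940, 239, 2750]); translate([2973, 251, 0]) cube([787, 239, 2034]); }
translate([149, 3162, 0]) cube([4940, 239, 2750]);
translate([149, 490, 0]) cube([239, 2672, 2750]);
translate([4850, 490, 0]) cube([239, 2672, 2750]);


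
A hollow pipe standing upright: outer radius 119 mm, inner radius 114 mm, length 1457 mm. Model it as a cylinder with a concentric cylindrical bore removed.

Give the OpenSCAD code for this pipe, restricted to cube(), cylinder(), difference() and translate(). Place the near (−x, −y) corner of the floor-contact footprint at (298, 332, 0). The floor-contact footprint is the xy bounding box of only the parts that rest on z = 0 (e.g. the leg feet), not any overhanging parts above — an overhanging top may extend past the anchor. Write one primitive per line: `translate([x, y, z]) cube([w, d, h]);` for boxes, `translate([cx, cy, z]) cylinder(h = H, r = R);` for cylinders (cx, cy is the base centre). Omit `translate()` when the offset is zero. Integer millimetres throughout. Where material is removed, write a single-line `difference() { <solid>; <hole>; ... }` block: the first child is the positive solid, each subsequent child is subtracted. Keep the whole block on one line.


difference() { translate([417, 451, 0]) cylinder(h = 1457, r = 119); translate([417, 451, 0]) cylinder(h = 1457, r = 114); }


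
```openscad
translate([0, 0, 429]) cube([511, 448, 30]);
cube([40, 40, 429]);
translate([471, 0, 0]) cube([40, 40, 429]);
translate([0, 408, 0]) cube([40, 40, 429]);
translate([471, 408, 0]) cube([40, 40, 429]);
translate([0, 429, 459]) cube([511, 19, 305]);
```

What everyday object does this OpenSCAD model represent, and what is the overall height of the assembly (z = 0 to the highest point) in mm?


A chair. The overall height is 764 mm.

A slab on four corner posts with a tall panel at the back — a chair. The seat slab sits at z = 429 with thickness 30, and the 305 mm backrest starts at the seat top, so the overall height is 429 + 30 + 305 = 764 mm.
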